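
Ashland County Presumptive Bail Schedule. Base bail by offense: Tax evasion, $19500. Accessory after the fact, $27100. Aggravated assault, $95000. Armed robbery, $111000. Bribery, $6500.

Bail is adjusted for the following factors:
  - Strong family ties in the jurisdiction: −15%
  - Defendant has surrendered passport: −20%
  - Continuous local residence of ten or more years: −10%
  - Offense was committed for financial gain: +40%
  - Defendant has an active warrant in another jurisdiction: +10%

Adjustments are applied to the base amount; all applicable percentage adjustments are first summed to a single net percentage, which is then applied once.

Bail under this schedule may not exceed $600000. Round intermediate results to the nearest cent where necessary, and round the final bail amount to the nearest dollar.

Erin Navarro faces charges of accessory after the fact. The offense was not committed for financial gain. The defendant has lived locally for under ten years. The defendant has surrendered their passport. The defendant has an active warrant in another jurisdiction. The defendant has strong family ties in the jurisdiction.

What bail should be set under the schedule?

$20325

Base amounts from the schedule: accessory after the fact $27100.
Single charge. Combined base = $27100.
Net percentage adjustment: −15% −20% +10% = −25%. $27100 × 0.75 = $20325.
$20325 is within the $600000 maximum.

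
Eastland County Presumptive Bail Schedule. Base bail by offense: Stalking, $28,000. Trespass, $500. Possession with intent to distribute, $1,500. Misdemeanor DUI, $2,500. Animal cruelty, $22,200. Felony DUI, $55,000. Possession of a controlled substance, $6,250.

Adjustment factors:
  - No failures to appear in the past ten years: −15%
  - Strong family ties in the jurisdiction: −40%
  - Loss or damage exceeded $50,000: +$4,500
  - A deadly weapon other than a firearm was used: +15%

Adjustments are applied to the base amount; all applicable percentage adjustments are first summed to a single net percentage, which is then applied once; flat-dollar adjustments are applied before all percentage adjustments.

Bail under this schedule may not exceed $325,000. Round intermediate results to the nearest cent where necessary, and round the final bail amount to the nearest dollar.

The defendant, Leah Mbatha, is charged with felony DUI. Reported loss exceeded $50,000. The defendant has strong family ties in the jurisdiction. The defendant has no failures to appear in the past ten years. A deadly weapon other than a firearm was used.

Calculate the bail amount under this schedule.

$35,700

Base amounts from the schedule: felony DUI $55,000.
Single charge. Combined base = $55,000.
Loss or damage exceeded $50,000 (+$4,500 flat): $55,000 + $4,500 = $59,500.
Net percentage adjustment: −15% −40% +15% = −40%. $59,500 × 0.6 = $35,700.
$35,700 is within the $325,000 maximum.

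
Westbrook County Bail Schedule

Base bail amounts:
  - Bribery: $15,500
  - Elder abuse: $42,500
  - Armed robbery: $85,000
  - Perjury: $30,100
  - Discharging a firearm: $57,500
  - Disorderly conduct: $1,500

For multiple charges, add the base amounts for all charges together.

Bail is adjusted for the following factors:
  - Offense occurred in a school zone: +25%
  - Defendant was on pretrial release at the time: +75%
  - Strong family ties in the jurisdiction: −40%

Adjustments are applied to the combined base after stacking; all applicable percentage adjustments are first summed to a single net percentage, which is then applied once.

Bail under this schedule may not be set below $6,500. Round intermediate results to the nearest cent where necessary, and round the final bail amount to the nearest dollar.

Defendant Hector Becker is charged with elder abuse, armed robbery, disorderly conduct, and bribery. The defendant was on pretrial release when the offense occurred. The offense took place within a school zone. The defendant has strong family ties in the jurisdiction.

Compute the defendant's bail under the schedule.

Base amounts from the schedule: elder abuse $42,500; armed robbery $85,000; disorderly conduct $1,500; bribery $15,500.
Stacking rule: sum of all bases. $42,500 + $85,000 + $1,500 + $15,500 = $144,500.
Net percentage adjustment: +25% +75% −40% = +60%. $144,500 × 1.6 = $231,200.
$231,200 is at or above the $6,500 minimum.

$231,200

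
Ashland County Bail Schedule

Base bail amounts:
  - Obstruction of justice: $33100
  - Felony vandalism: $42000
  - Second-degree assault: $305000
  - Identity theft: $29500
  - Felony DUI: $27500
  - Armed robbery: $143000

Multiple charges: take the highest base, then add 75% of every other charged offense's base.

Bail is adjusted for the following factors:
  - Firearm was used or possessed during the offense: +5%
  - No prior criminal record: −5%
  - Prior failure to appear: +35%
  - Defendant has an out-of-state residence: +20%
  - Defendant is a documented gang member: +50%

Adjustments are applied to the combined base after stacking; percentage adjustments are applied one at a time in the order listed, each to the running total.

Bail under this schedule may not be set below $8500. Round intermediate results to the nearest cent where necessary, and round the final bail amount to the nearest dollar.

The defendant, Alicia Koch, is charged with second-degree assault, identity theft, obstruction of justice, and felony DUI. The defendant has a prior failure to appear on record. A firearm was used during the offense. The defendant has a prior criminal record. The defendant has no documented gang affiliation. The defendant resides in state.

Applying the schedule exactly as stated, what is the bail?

Base amounts from the schedule: second-degree assault $305000; identity theft $29500; obstruction of justice $33100; felony DUI $27500.
Stacking rule: highest base plus 75% of each additional charge. Highest is second-degree assault at $305000. Additional: $29500 × 75% = $22125; $33100 × 75% = $24825; $27500 × 75% = $20625. Combined base = $305000 + $67575 = $372575.
Firearm was used or possessed during the offense (+5%): $372575 × 1.05 = $391203.75.
Prior failure to appear (+35%): $391203.75 × 1.35 = $528125.06.
$528125.06 is at or above the $8500 minimum.
Rounded to the nearest dollar: $528125.

$528125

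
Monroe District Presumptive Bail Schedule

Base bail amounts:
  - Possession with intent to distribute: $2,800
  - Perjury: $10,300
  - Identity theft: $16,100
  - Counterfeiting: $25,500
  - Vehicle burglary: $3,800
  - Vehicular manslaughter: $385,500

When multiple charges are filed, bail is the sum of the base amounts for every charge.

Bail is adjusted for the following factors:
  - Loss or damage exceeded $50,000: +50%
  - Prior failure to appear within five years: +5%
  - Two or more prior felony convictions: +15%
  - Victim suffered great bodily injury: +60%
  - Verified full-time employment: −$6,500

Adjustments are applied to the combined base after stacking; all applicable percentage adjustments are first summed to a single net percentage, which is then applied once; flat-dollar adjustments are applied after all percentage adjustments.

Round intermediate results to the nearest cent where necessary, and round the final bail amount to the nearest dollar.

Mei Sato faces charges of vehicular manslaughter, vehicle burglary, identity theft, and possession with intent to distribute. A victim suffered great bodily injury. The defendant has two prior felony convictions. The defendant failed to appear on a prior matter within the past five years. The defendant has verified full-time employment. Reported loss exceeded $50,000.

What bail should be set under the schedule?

$932,360

Base amounts from the schedule: vehicular manslaughter $385,500; vehicle burglary $3,800; identity theft $16,100; possession with intent to distribute $2,800.
Stacking rule: sum of all bases. $385,500 + $3,800 + $16,100 + $2,800 = $408,200.
Net percentage adjustment: +50% +5% +15% +60% = +130%. $408,200 × 2.3 = $938,860.
Verified full-time employment (−$6,500 flat): $938,860 − $6,500 = $932,360.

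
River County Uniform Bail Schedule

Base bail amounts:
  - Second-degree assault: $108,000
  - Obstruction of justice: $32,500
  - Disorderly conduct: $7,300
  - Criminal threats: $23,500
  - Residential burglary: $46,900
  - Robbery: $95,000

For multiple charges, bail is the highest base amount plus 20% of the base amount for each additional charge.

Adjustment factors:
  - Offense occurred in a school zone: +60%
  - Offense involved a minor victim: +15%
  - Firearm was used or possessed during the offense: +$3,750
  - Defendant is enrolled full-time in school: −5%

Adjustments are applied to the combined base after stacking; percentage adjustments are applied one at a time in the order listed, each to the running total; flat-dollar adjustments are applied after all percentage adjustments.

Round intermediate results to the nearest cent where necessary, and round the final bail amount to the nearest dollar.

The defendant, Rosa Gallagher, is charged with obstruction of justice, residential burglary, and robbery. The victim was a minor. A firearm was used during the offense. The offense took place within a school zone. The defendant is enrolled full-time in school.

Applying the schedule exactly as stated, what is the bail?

Base amounts from the schedule: obstruction of justice $32,500; residential burglary $46,900; robbery $95,000.
Stacking rule: highest base plus 20% of each additional charge. Highest is robbery at $95,000. Additional: $32,500 × 20% = $6,500; $46,900 × 20% = $9,380. Combined base = $95,000 + $15,880 = $110,880.
Offense occurred in a school zone (+60%): $110,880 × 1.6 = $177,408.
Offense involved a minor victim (+15%): $177,408 × 1.15 = $204,019.20.
Defendant is enrolled full-time in school (−5%): $204,019.20 × 0.95 = $193,818.24.
Firearm was used or possessed during the offense (+$3,750 flat): $193,818.24 + $3,750 = $197,568.24.
Rounded to the nearest dollar: $197,568.

$197,568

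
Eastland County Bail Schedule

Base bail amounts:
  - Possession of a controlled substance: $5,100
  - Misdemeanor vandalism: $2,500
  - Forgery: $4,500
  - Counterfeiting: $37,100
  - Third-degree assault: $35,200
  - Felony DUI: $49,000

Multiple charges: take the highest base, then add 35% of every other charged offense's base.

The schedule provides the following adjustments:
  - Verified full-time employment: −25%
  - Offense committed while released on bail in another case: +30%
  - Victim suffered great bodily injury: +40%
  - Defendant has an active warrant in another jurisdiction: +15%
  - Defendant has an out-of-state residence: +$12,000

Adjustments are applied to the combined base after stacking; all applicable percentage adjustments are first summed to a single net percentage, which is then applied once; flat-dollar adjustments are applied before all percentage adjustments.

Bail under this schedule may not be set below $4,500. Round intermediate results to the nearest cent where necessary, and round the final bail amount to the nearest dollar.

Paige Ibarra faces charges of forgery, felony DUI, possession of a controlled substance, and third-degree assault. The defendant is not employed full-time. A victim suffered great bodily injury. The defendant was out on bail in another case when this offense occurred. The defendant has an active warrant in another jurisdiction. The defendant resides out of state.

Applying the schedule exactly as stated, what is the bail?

Base amounts from the schedule: forgery $4,500; felony DUI $49,000; possession of a controlled substance $5,100; third-degree assault $35,200.
Stacking rule: highest base plus 35% of each additional charge. Highest is felony DUI at $49,000. Additional: $4,500 × 35% = $1,575; $5,100 × 35% = $1,785; $35,200 × 35% = $12,320. Combined base = $49,000 + $15,680 = $64,680.
Defendant has an out-of-state residence (+$12,000 flat): $64,680 + $12,000 = $76,680.
Net percentage adjustment: +30% +40% +15% = +85%. $76,680 × 1.85 = $141,858.
$141,858 is at or above the $4,500 minimum.

$141,858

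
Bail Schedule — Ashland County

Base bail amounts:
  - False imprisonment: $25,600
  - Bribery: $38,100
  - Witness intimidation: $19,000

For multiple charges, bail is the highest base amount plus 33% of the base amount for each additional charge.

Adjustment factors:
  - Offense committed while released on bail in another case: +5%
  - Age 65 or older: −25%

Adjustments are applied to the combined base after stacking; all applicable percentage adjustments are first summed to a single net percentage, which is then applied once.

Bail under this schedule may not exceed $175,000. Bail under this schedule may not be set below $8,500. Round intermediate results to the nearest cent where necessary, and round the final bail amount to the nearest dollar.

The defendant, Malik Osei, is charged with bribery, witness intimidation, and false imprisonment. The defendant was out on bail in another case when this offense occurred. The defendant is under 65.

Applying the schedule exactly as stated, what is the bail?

Base amounts from the schedule: bribery $38,100; witness intimidation $19,000; false imprisonment $25,600.
Stacking rule: highest base plus 33% of each additional charge. Highest is bribery at $38,100. Additional: $19,000 × 33% = $6,270; $25,600 × 33% = $8,448. Combined base = $38,100 + $14,718 = $52,818.
Offense committed while released on bail in another case (+5%): $52,818 × 1.05 = $55,458.90.
$55,458.90 is within the $175,000 maximum.
$55,458.90 is at or above the $8,500 minimum.
Rounded to the nearest dollar: $55,459.

$55,459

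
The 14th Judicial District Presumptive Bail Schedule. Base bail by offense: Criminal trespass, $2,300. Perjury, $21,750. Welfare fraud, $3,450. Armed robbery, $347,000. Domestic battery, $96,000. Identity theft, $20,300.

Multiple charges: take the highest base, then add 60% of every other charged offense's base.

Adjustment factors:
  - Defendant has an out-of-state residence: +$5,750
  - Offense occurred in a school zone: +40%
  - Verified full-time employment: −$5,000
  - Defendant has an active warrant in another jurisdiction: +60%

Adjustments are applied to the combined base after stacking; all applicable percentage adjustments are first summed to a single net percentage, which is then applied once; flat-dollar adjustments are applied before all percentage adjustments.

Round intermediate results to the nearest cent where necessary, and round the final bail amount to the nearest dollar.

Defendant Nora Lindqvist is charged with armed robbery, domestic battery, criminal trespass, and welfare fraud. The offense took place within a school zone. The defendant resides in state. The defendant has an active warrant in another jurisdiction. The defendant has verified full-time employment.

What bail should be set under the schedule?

Base amounts from the schedule: armed robbery $347,000; domestic battery $96,000; criminal trespass $2,300; welfare fraud $3,450.
Stacking rule: highest base plus 60% of each additional charge. Highest is armed robbery at $347,000. Additional: $96,000 × 60% = $57,600; $2,300 × 60% = $1,380; $3,450 × 60% = $2,070. Combined base = $347,000 + $61,050 = $408,050.
Verified full-time employment (−$5,000 flat): $408,050 − $5,000 = $403,050.
Net percentage adjustment: +40% +60% = +100%. $403,050 × 2 = $806,100.

$806,100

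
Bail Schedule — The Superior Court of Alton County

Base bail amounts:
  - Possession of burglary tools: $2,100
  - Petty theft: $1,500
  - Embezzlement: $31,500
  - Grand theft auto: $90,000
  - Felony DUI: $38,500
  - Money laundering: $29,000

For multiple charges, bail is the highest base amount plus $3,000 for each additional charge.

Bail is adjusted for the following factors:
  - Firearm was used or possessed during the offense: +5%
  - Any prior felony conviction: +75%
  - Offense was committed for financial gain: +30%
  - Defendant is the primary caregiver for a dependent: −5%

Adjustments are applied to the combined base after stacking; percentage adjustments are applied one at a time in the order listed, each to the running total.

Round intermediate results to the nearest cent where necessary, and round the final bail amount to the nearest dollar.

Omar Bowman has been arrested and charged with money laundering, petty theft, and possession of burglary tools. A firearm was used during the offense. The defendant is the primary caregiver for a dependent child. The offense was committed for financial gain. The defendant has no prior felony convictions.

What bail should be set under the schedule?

$45,386

Base amounts from the schedule: money laundering $29,000; petty theft $1,500; possession of burglary tools $2,100.
Stacking rule: highest base plus $3,000 per additional charge. Highest is money laundering at $29,000; 2 additional charges → +$6,000. Combined base = $35,000.
Firearm was used or possessed during the offense (+5%): $35,000 × 1.05 = $36,750.
Offense was committed for financial gain (+30%): $36,750 × 1.3 = $47,775.
Defendant is the primary caregiver for a dependent (−5%): $47,775 × 0.95 = $45,386.25.
Rounded to the nearest dollar: $45,386.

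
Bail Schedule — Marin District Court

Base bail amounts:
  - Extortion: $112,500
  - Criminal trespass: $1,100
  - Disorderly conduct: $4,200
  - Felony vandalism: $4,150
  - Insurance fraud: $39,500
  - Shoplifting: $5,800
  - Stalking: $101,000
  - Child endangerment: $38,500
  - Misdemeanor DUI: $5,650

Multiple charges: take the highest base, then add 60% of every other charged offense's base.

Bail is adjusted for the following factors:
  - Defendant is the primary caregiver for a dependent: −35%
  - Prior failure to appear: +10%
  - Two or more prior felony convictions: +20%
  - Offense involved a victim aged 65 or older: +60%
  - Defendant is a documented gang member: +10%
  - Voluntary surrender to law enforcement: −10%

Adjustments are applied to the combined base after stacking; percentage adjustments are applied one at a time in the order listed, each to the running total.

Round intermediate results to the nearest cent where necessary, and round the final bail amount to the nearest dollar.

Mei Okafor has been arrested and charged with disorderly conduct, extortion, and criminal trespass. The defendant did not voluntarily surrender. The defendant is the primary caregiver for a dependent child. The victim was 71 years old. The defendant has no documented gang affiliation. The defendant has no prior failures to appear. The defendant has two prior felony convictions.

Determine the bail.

$144,369

Base amounts from the schedule: disorderly conduct $4,200; extortion $112,500; criminal trespass $1,100.
Stacking rule: highest base plus 60% of each additional charge. Highest is extortion at $112,500. Additional: $4,200 × 60% = $2,520; $1,100 × 60% = $660. Combined base = $112,500 + $3,180 = $115,680.
Defendant is the primary caregiver for a dependent (−35%): $115,680 × 0.65 = $75,192.
Two or more prior felony convictions (+20%): $75,192 × 1.2 = $90,230.40.
Offense involved a victim aged 65 or older (+60%): $90,230.40 × 1.6 = $144,368.64.
Rounded to the nearest dollar: $144,369.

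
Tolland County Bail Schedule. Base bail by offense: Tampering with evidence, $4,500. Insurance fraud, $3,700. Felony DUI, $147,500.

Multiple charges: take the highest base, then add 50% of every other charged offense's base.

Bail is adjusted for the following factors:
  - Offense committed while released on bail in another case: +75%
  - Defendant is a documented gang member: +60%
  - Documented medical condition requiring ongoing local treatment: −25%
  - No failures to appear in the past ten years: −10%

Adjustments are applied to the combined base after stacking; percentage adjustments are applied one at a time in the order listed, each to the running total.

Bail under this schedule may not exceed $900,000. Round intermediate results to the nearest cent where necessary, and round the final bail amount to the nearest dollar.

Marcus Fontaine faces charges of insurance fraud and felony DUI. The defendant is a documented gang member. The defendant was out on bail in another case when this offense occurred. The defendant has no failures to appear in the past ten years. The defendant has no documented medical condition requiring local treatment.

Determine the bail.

Base amounts from the schedule: insurance fraud $3,700; felony DUI $147,500.
Stacking rule: highest base plus 50% of each additional charge. Highest is felony DUI at $147,500. Additional: $3,700 × 50% = $1,850. Combined base = $147,500 + $1,850 = $149,350.
Offense committed while released on bail in another case (+75%): $149,350 × 1.75 = $261,362.50.
Defendant is a documented gang member (+60%): $261,362.50 × 1.6 = $418,180.
No failures to appear in the past ten years (−10%): $418,180 × 0.9 = $376,362.
$376,362 is within the $900,000 maximum.

$376,362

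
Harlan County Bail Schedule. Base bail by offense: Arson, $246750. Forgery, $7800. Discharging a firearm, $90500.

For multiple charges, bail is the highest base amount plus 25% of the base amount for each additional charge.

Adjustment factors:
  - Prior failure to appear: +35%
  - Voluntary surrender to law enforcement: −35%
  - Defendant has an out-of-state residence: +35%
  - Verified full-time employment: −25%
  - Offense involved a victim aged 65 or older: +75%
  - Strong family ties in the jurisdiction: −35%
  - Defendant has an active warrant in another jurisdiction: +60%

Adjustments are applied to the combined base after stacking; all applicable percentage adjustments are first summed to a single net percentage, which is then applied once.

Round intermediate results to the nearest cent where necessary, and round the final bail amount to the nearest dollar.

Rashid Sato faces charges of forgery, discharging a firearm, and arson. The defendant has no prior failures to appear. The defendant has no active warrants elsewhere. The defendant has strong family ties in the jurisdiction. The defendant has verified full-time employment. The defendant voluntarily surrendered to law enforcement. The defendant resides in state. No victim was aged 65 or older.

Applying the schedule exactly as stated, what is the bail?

Base amounts from the schedule: forgery $7800; discharging a firearm $90500; arson $246750.
Stacking rule: highest base plus 25% of each additional charge. Highest is arson at $246750. Additional: $7800 × 25% = $1950; $90500 × 25% = $22625. Combined base = $246750 + $24575 = $271325.
Net percentage adjustment: −35% −25% −35% = −95%. $271325 × 0.05 = $13566.25.
Rounded to the nearest dollar: $13566.

$13566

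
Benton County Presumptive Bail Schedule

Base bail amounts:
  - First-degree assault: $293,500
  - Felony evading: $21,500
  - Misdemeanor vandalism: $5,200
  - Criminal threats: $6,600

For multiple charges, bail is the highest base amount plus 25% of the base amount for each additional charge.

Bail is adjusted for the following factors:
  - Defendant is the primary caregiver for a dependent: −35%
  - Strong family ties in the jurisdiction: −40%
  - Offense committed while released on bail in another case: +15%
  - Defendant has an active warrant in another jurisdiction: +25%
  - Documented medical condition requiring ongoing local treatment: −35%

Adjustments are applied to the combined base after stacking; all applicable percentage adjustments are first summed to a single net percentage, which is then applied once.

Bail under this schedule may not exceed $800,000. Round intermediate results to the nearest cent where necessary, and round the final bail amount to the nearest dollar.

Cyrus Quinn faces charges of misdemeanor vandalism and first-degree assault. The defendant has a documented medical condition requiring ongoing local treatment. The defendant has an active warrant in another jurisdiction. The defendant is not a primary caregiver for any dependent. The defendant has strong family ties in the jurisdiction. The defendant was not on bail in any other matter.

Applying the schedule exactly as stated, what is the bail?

$147,400

Base amounts from the schedule: misdemeanor vandalism $5,200; first-degree assault $293,500.
Stacking rule: highest base plus 25% of each additional charge. Highest is first-degree assault at $293,500. Additional: $5,200 × 25% = $1,300. Combined base = $293,500 + $1,300 = $294,800.
Net percentage adjustment: −40% +25% −35% = −50%. $294,800 × 0.5 = $147,400.
$147,400 is within the $800,000 maximum.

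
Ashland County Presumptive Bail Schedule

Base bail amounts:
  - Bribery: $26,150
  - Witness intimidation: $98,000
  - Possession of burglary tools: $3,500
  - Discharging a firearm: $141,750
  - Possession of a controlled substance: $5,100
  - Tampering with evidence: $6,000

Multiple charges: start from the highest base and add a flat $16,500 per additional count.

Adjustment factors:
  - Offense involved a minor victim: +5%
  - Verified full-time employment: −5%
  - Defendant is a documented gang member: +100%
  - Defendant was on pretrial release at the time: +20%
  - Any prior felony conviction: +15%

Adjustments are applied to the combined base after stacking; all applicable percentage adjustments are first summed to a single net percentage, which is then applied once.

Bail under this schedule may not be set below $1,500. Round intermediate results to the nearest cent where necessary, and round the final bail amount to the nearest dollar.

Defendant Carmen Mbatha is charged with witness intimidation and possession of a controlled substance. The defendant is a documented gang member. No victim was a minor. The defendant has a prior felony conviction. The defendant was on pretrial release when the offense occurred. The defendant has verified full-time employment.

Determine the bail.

Base amounts from the schedule: witness intimidation $98,000; possession of a controlled substance $5,100.
Stacking rule: highest base plus $16,500 per additional charge. Highest is witness intimidation at $98,000; 1 additional charge → +$16,500. Combined base = $114,500.
Net percentage adjustment: −5% +100% +20% +15% = +130%. $114,500 × 2.3 = $263,350.
$263,350 is at or above the $1,500 minimum.

$263,350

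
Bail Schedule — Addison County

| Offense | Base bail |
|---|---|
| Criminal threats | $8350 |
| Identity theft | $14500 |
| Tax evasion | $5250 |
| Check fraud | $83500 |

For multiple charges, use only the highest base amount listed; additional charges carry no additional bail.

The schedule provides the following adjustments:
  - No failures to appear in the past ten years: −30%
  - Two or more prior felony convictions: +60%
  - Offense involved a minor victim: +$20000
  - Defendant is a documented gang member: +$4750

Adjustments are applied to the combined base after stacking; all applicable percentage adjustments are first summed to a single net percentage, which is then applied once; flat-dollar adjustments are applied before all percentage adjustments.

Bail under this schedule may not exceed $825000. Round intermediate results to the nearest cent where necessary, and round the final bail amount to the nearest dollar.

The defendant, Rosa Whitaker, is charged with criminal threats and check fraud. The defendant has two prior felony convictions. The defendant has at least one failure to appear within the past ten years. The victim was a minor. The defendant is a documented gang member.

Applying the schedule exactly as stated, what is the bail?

Base amounts from the schedule: criminal threats $8350; check fraud $83500.
Stacking rule: use the highest base only. Highest is check fraud at $83500. Combined base = $83500.
Offense involved a minor victim (+$20000 flat): $83500 + $20000 = $103500.
Defendant is a documented gang member (+$4750 flat): $103500 + $4750 = $108250.
Two or more prior felony convictions (+60%): $108250 × 1.6 = $173200.
$173200 is within the $825000 maximum.

$173200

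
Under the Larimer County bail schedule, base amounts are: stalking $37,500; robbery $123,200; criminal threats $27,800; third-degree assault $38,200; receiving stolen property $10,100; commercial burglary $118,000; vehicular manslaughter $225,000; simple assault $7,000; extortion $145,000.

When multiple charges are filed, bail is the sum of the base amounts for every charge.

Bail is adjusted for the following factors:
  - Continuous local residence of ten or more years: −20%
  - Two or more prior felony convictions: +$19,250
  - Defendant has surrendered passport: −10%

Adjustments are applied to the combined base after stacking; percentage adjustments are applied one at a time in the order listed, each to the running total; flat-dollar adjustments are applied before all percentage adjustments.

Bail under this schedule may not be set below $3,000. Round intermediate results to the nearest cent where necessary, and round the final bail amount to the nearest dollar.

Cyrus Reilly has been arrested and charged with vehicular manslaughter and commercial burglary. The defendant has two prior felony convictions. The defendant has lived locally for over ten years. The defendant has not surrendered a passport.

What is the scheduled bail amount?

$289,800

Base amounts from the schedule: vehicular manslaughter $225,000; commercial burglary $118,000.
Stacking rule: sum of all bases. $225,000 + $118,000 = $343,000.
Two or more prior felony convictions (+$19,250 flat): $343,000 + $19,250 = $362,250.
Continuous local residence of ten or more years (−20%): $362,250 × 0.8 = $289,800.
$289,800 is at or above the $3,000 minimum.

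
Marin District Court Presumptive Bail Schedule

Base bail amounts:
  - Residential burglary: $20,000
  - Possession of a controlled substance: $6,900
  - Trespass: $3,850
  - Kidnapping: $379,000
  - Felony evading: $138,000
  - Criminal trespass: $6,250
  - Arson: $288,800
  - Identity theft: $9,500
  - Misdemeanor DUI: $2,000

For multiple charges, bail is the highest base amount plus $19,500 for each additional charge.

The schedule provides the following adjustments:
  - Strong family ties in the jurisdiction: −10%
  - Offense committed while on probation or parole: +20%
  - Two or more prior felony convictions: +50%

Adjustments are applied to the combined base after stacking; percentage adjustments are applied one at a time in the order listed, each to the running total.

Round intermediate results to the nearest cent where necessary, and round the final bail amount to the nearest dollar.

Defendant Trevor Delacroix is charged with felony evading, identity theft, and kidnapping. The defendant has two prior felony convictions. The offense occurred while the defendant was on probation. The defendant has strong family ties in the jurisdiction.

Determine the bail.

Base amounts from the schedule: felony evading $138,000; identity theft $9,500; kidnapping $379,000.
Stacking rule: highest base plus $19,500 per additional charge. Highest is kidnapping at $379,000; 2 additional charges → +$39,000. Combined base = $418,000.
Strong family ties in the jurisdiction (−10%): $418,000 × 0.9 = $376,200.
Offense committed while on probation or parole (+20%): $376,200 × 1.2 = $451,440.
Two or more prior felony convictions (+50%): $451,440 × 1.5 = $677,160.

$677,160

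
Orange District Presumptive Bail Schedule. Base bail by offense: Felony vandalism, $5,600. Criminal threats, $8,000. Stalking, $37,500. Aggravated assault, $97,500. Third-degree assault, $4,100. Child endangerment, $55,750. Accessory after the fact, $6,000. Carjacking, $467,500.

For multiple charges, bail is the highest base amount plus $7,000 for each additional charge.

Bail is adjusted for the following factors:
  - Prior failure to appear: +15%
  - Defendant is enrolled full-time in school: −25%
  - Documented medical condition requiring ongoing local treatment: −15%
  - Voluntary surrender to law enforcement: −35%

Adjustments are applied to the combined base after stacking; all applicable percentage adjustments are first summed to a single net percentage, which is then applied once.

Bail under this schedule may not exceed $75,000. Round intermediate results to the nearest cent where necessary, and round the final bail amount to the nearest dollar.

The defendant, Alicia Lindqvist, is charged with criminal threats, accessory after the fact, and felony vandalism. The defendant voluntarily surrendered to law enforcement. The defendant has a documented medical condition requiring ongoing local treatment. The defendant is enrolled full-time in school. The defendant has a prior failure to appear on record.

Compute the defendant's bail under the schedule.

$8,800

Base amounts from the schedule: criminal threats $8,000; accessory after the fact $6,000; felony vandalism $5,600.
Stacking rule: highest base plus $7,000 per additional charge. Highest is criminal threats at $8,000; 2 additional charges → +$14,000. Combined base = $22,000.
Net percentage adjustment: +15% −25% −15% −35% = −60%. $22,000 × 0.4 = $8,800.
$8,800 is within the $75,000 maximum.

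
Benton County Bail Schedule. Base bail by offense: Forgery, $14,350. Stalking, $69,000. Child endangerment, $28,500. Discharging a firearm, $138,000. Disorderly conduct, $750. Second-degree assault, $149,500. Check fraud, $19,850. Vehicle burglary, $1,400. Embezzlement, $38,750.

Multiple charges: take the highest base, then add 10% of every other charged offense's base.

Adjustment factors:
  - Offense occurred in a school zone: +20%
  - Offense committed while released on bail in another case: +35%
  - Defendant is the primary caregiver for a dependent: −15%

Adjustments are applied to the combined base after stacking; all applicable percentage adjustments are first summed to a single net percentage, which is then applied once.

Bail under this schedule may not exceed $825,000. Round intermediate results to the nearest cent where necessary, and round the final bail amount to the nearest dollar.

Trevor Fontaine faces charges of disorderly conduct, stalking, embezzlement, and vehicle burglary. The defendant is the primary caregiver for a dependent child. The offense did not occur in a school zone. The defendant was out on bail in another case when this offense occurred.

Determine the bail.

Base amounts from the schedule: disorderly conduct $750; stalking $69,000; embezzlement $38,750; vehicle burglary $1,400.
Stacking rule: highest base plus 10% of each additional charge. Highest is stalking at $69,000. Additional: $750 × 10% = $75; $38,750 × 10% = $3,875; $1,400 × 10% = $140. Combined base = $69,000 + $4,090 = $73,090.
Net percentage adjustment: +35% −15% = +20%. $73,090 × 1.2 = $87,708.
$87,708 is within the $825,000 maximum.

$87,708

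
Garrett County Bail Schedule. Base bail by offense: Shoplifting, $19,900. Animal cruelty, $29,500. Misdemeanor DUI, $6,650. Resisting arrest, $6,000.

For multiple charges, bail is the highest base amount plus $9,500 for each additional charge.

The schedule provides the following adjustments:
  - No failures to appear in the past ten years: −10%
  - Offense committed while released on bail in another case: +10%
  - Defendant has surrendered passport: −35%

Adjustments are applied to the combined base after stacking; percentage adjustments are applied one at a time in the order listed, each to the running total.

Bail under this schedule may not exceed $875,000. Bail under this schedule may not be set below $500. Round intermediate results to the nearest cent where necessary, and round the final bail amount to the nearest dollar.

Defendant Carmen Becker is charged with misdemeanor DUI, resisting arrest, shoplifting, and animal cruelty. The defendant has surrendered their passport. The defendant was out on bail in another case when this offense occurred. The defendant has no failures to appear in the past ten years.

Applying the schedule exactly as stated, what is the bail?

$37,323

Base amounts from the schedule: misdemeanor DUI $6,650; resisting arrest $6,000; shoplifting $19,900; animal cruelty $29,500.
Stacking rule: highest base plus $9,500 per additional charge. Highest is animal cruelty at $29,500; 3 additional charges → +$28,500. Combined base = $58,000.
No failures to appear in the past ten years (−10%): $58,000 × 0.9 = $52,200.
Offense committed while released on bail in another case (+10%): $52,200 × 1.1 = $57,420.
Defendant has surrendered passport (−35%): $57,420 × 0.65 = $37,323.
$37,323 is within the $875,000 maximum.
$37,323 is at or above the $500 minimum.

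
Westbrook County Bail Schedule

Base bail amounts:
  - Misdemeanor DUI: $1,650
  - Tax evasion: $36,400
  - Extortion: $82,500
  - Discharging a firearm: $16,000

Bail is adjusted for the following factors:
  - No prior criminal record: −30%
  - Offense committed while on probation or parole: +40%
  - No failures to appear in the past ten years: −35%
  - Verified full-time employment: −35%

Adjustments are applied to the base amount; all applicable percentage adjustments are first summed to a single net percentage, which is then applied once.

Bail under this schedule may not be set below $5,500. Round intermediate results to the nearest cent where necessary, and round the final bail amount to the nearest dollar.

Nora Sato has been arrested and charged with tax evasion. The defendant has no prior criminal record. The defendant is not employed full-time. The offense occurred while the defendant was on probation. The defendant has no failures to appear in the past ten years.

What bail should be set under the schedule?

Base amounts from the schedule: tax evasion $36,400.
Single charge. Combined base = $36,400.
Net percentage adjustment: −30% +40% −35% = −25%. $36,400 × 0.75 = $27,300.
$27,300 is at or above the $5,500 minimum.

$27,300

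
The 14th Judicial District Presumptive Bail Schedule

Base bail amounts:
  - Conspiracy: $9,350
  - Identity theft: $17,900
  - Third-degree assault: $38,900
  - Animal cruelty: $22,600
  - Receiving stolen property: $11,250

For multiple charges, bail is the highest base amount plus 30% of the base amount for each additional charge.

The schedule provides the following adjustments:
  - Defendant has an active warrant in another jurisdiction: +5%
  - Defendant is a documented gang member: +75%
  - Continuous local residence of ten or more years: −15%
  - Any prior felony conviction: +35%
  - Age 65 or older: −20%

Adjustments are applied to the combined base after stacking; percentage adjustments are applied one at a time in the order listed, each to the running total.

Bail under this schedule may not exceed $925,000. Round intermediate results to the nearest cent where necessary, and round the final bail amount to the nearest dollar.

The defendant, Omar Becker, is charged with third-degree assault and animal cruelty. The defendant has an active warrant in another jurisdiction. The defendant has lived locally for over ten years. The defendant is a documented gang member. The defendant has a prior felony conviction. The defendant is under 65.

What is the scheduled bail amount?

$96,318

Base amounts from the schedule: third-degree assault $38,900; animal cruelty $22,600.
Stacking rule: highest base plus 30% of each additional charge. Highest is third-degree assault at $38,900. Additional: $22,600 × 30% = $6,780. Combined base = $38,900 + $6,780 = $45,680.
Defendant has an active warrant in another jurisdiction (+5%): $45,680 × 1.05 = $47,964.
Defendant is a documented gang member (+75%): $47,964 × 1.75 = $83,937.
Continuous local residence of ten or more years (−15%): $83,937 × 0.85 = $71,346.45.
Any prior felony conviction (+35%): $71,346.45 × 1.35 = $96,317.71.
$96,317.71 is within the $925,000 maximum.
Rounded to the nearest dollar: $96,318.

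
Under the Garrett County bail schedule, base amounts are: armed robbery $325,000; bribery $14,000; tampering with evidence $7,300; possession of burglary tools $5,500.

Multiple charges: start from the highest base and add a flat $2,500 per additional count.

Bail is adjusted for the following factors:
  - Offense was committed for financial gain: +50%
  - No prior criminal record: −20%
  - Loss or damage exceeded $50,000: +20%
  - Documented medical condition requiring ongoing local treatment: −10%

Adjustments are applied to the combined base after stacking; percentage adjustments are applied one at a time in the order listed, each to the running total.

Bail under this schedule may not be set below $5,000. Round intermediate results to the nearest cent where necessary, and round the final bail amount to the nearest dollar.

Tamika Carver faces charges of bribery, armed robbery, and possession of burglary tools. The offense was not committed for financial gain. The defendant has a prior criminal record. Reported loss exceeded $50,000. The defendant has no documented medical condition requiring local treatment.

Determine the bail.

Base amounts from the schedule: bribery $14,000; armed robbery $325,000; possession of burglary tools $5,500.
Stacking rule: highest base plus $2,500 per additional charge. Highest is armed robbery at $325,000; 2 additional charges → +$5,000. Combined base = $330,000.
Loss or damage exceeded $50,000 (+20%): $330,000 × 1.2 = $396,000.
$396,000 is at or above the $5,000 minimum.

$396,000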